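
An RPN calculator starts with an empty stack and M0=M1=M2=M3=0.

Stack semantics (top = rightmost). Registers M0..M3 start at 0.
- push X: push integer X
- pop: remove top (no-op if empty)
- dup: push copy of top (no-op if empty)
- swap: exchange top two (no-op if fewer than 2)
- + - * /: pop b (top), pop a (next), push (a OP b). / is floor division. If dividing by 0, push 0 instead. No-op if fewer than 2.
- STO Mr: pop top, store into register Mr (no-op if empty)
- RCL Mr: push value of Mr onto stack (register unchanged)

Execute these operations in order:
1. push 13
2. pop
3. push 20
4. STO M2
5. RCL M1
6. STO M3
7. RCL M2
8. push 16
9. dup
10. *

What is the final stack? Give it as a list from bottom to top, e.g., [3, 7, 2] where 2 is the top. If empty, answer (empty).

After op 1 (push 13): stack=[13] mem=[0,0,0,0]
After op 2 (pop): stack=[empty] mem=[0,0,0,0]
After op 3 (push 20): stack=[20] mem=[0,0,0,0]
After op 4 (STO M2): stack=[empty] mem=[0,0,20,0]
After op 5 (RCL M1): stack=[0] mem=[0,0,20,0]
After op 6 (STO M3): stack=[empty] mem=[0,0,20,0]
After op 7 (RCL M2): stack=[20] mem=[0,0,20,0]
After op 8 (push 16): stack=[20,16] mem=[0,0,20,0]
After op 9 (dup): stack=[20,16,16] mem=[0,0,20,0]
After op 10 (*): stack=[20,256] mem=[0,0,20,0]

Answer: [20, 256]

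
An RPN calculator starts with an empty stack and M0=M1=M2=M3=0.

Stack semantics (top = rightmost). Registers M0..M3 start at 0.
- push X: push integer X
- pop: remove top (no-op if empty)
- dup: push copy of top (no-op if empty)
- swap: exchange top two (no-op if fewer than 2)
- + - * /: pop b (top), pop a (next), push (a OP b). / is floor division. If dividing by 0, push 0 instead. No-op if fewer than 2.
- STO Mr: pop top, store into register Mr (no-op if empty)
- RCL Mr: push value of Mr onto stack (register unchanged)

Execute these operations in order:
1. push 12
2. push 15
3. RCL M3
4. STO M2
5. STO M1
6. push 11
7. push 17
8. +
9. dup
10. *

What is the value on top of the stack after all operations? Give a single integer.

After op 1 (push 12): stack=[12] mem=[0,0,0,0]
After op 2 (push 15): stack=[12,15] mem=[0,0,0,0]
After op 3 (RCL M3): stack=[12,15,0] mem=[0,0,0,0]
After op 4 (STO M2): stack=[12,15] mem=[0,0,0,0]
After op 5 (STO M1): stack=[12] mem=[0,15,0,0]
After op 6 (push 11): stack=[12,11] mem=[0,15,0,0]
After op 7 (push 17): stack=[12,11,17] mem=[0,15,0,0]
After op 8 (+): stack=[12,28] mem=[0,15,0,0]
After op 9 (dup): stack=[12,28,28] mem=[0,15,0,0]
After op 10 (*): stack=[12,784] mem=[0,15,0,0]

Answer: 784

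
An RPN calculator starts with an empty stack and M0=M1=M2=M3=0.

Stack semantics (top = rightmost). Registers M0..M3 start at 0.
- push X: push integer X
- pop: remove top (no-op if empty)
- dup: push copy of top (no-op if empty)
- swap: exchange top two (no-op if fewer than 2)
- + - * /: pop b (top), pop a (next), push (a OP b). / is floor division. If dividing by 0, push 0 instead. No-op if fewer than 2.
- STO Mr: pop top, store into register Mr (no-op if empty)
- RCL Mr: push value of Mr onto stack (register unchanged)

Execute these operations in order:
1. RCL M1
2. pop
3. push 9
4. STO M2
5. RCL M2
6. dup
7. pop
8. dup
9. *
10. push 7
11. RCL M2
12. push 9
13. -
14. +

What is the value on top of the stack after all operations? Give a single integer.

After op 1 (RCL M1): stack=[0] mem=[0,0,0,0]
After op 2 (pop): stack=[empty] mem=[0,0,0,0]
After op 3 (push 9): stack=[9] mem=[0,0,0,0]
After op 4 (STO M2): stack=[empty] mem=[0,0,9,0]
After op 5 (RCL M2): stack=[9] mem=[0,0,9,0]
After op 6 (dup): stack=[9,9] mem=[0,0,9,0]
After op 7 (pop): stack=[9] mem=[0,0,9,0]
After op 8 (dup): stack=[9,9] mem=[0,0,9,0]
After op 9 (*): stack=[81] mem=[0,0,9,0]
After op 10 (push 7): stack=[81,7] mem=[0,0,9,0]
After op 11 (RCL M2): stack=[81,7,9] mem=[0,0,9,0]
After op 12 (push 9): stack=[81,7,9,9] mem=[0,0,9,0]
After op 13 (-): stack=[81,7,0] mem=[0,0,9,0]
After op 14 (+): stack=[81,7] mem=[0,0,9,0]

Answer: 7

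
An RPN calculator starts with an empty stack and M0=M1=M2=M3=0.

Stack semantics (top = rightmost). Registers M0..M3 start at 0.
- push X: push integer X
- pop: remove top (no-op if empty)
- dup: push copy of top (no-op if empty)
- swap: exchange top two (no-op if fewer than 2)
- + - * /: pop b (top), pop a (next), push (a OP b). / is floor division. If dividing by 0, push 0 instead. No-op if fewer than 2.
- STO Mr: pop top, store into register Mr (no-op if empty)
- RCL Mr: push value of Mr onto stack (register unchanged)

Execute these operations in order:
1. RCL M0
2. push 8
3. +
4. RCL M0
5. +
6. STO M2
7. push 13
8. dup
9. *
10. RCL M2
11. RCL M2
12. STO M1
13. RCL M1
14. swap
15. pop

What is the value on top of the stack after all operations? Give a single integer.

After op 1 (RCL M0): stack=[0] mem=[0,0,0,0]
After op 2 (push 8): stack=[0,8] mem=[0,0,0,0]
After op 3 (+): stack=[8] mem=[0,0,0,0]
After op 4 (RCL M0): stack=[8,0] mem=[0,0,0,0]
After op 5 (+): stack=[8] mem=[0,0,0,0]
After op 6 (STO M2): stack=[empty] mem=[0,0,8,0]
After op 7 (push 13): stack=[13] mem=[0,0,8,0]
After op 8 (dup): stack=[13,13] mem=[0,0,8,0]
After op 9 (*): stack=[169] mem=[0,0,8,0]
After op 10 (RCL M2): stack=[169,8] mem=[0,0,8,0]
After op 11 (RCL M2): stack=[169,8,8] mem=[0,0,8,0]
After op 12 (STO M1): stack=[169,8] mem=[0,8,8,0]
After op 13 (RCL M1): stack=[169,8,8] mem=[0,8,8,0]
After op 14 (swap): stack=[169,8,8] mem=[0,8,8,0]
After op 15 (pop): stack=[169,8] mem=[0,8,8,0]

Answer: 8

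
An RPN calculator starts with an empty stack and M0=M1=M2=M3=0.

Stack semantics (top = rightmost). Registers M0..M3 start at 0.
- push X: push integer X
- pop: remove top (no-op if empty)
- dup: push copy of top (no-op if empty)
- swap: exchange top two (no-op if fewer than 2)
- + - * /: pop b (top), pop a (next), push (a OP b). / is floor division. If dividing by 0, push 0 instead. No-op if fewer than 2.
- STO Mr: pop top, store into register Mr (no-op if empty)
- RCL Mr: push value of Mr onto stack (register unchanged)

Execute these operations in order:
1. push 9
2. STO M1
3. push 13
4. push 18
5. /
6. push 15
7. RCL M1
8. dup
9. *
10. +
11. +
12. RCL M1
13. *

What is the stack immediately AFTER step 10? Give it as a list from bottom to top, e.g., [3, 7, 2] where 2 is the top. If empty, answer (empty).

After op 1 (push 9): stack=[9] mem=[0,0,0,0]
After op 2 (STO M1): stack=[empty] mem=[0,9,0,0]
After op 3 (push 13): stack=[13] mem=[0,9,0,0]
After op 4 (push 18): stack=[13,18] mem=[0,9,0,0]
After op 5 (/): stack=[0] mem=[0,9,0,0]
After op 6 (push 15): stack=[0,15] mem=[0,9,0,0]
After op 7 (RCL M1): stack=[0,15,9] mem=[0,9,0,0]
After op 8 (dup): stack=[0,15,9,9] mem=[0,9,0,0]
After op 9 (*): stack=[0,15,81] mem=[0,9,0,0]
After op 10 (+): stack=[0,96] mem=[0,9,0,0]

[0, 96]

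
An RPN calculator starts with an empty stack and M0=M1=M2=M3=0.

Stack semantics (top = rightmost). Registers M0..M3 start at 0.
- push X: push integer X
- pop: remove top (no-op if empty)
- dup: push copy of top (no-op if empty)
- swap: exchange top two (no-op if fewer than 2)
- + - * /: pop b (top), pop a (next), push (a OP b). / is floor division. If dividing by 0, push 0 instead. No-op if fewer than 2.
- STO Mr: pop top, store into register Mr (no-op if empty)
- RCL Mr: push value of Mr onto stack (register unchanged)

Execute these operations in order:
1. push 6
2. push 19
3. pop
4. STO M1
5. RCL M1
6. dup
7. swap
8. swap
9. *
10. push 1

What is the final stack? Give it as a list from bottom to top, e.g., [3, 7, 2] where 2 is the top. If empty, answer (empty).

After op 1 (push 6): stack=[6] mem=[0,0,0,0]
After op 2 (push 19): stack=[6,19] mem=[0,0,0,0]
After op 3 (pop): stack=[6] mem=[0,0,0,0]
After op 4 (STO M1): stack=[empty] mem=[0,6,0,0]
After op 5 (RCL M1): stack=[6] mem=[0,6,0,0]
After op 6 (dup): stack=[6,6] mem=[0,6,0,0]
After op 7 (swap): stack=[6,6] mem=[0,6,0,0]
After op 8 (swap): stack=[6,6] mem=[0,6,0,0]
After op 9 (*): stack=[36] mem=[0,6,0,0]
After op 10 (push 1): stack=[36,1] mem=[0,6,0,0]

Answer: [36, 1]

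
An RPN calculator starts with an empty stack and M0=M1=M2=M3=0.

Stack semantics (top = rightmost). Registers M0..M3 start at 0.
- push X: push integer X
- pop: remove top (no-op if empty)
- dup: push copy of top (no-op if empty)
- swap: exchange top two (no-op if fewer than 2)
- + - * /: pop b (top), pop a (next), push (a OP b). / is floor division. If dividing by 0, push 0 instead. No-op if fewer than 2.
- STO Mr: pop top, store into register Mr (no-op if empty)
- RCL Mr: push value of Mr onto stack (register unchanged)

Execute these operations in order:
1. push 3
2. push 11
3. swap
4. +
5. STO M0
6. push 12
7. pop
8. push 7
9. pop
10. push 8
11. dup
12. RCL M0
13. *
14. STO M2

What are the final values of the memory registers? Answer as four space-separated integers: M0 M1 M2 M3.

After op 1 (push 3): stack=[3] mem=[0,0,0,0]
After op 2 (push 11): stack=[3,11] mem=[0,0,0,0]
After op 3 (swap): stack=[11,3] mem=[0,0,0,0]
After op 4 (+): stack=[14] mem=[0,0,0,0]
After op 5 (STO M0): stack=[empty] mem=[14,0,0,0]
After op 6 (push 12): stack=[12] mem=[14,0,0,0]
After op 7 (pop): stack=[empty] mem=[14,0,0,0]
After op 8 (push 7): stack=[7] mem=[14,0,0,0]
After op 9 (pop): stack=[empty] mem=[14,0,0,0]
After op 10 (push 8): stack=[8] mem=[14,0,0,0]
After op 11 (dup): stack=[8,8] mem=[14,0,0,0]
After op 12 (RCL M0): stack=[8,8,14] mem=[14,0,0,0]
After op 13 (*): stack=[8,112] mem=[14,0,0,0]
After op 14 (STO M2): stack=[8] mem=[14,0,112,0]

Answer: 14 0 112 0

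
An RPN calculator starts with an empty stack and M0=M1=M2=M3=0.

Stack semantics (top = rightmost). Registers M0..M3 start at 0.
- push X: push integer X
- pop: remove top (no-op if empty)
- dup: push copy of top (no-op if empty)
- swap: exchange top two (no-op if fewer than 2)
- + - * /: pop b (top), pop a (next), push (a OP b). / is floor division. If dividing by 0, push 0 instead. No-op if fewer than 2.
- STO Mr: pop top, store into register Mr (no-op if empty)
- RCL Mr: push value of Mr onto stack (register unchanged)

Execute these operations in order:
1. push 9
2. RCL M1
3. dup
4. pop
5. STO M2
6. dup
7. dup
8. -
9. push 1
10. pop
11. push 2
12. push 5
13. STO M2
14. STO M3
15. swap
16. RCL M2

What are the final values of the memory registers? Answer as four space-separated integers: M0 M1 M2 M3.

Answer: 0 0 5 2

Derivation:
After op 1 (push 9): stack=[9] mem=[0,0,0,0]
After op 2 (RCL M1): stack=[9,0] mem=[0,0,0,0]
After op 3 (dup): stack=[9,0,0] mem=[0,0,0,0]
After op 4 (pop): stack=[9,0] mem=[0,0,0,0]
After op 5 (STO M2): stack=[9] mem=[0,0,0,0]
After op 6 (dup): stack=[9,9] mem=[0,0,0,0]
After op 7 (dup): stack=[9,9,9] mem=[0,0,0,0]
After op 8 (-): stack=[9,0] mem=[0,0,0,0]
After op 9 (push 1): stack=[9,0,1] mem=[0,0,0,0]
After op 10 (pop): stack=[9,0] mem=[0,0,0,0]
After op 11 (push 2): stack=[9,0,2] mem=[0,0,0,0]
After op 12 (push 5): stack=[9,0,2,5] mem=[0,0,0,0]
After op 13 (STO M2): stack=[9,0,2] mem=[0,0,5,0]
After op 14 (STO M3): stack=[9,0] mem=[0,0,5,2]
After op 15 (swap): stack=[0,9] mem=[0,0,5,2]
After op 16 (RCL M2): stack=[0,9,5] mem=[0,0,5,2]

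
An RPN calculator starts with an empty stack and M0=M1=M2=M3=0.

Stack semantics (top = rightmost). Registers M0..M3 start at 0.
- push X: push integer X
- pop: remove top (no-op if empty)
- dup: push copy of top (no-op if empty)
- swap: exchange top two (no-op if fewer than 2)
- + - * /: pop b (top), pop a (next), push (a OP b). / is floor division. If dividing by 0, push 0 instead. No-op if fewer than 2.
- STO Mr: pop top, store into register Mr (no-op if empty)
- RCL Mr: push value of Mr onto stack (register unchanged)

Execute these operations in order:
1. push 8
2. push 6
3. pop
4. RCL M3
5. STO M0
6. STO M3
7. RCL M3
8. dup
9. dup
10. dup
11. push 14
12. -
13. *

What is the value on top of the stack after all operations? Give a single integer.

Answer: -48

Derivation:
After op 1 (push 8): stack=[8] mem=[0,0,0,0]
After op 2 (push 6): stack=[8,6] mem=[0,0,0,0]
After op 3 (pop): stack=[8] mem=[0,0,0,0]
After op 4 (RCL M3): stack=[8,0] mem=[0,0,0,0]
After op 5 (STO M0): stack=[8] mem=[0,0,0,0]
After op 6 (STO M3): stack=[empty] mem=[0,0,0,8]
After op 7 (RCL M3): stack=[8] mem=[0,0,0,8]
After op 8 (dup): stack=[8,8] mem=[0,0,0,8]
After op 9 (dup): stack=[8,8,8] mem=[0,0,0,8]
After op 10 (dup): stack=[8,8,8,8] mem=[0,0,0,8]
After op 11 (push 14): stack=[8,8,8,8,14] mem=[0,0,0,8]
After op 12 (-): stack=[8,8,8,-6] mem=[0,0,0,8]
After op 13 (*): stack=[8,8,-48] mem=[0,0,0,8]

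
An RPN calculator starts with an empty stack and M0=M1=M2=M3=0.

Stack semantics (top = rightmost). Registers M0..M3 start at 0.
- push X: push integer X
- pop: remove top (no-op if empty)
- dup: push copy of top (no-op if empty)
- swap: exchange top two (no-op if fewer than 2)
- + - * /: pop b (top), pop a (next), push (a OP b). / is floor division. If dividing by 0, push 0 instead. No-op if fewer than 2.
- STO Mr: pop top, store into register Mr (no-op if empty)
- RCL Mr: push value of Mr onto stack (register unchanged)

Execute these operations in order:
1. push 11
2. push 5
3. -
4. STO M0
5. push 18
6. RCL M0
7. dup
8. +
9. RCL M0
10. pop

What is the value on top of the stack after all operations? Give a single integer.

Answer: 12

Derivation:
After op 1 (push 11): stack=[11] mem=[0,0,0,0]
After op 2 (push 5): stack=[11,5] mem=[0,0,0,0]
After op 3 (-): stack=[6] mem=[0,0,0,0]
After op 4 (STO M0): stack=[empty] mem=[6,0,0,0]
After op 5 (push 18): stack=[18] mem=[6,0,0,0]
After op 6 (RCL M0): stack=[18,6] mem=[6,0,0,0]
After op 7 (dup): stack=[18,6,6] mem=[6,0,0,0]
After op 8 (+): stack=[18,12] mem=[6,0,0,0]
After op 9 (RCL M0): stack=[18,12,6] mem=[6,0,0,0]
After op 10 (pop): stack=[18,12] mem=[6,0,0,0]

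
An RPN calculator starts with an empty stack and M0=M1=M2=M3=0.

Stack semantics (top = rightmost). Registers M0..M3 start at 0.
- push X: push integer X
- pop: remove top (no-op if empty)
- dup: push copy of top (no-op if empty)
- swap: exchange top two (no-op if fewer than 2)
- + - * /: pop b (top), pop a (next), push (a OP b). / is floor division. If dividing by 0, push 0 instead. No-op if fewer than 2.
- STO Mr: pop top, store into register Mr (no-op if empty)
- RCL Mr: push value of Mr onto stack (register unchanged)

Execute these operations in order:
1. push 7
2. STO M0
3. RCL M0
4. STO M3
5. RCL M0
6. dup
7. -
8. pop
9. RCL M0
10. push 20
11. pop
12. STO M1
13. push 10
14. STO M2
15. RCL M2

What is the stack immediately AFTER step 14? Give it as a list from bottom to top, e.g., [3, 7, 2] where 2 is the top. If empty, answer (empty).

After op 1 (push 7): stack=[7] mem=[0,0,0,0]
After op 2 (STO M0): stack=[empty] mem=[7,0,0,0]
After op 3 (RCL M0): stack=[7] mem=[7,0,0,0]
After op 4 (STO M3): stack=[empty] mem=[7,0,0,7]
After op 5 (RCL M0): stack=[7] mem=[7,0,0,7]
After op 6 (dup): stack=[7,7] mem=[7,0,0,7]
After op 7 (-): stack=[0] mem=[7,0,0,7]
After op 8 (pop): stack=[empty] mem=[7,0,0,7]
After op 9 (RCL M0): stack=[7] mem=[7,0,0,7]
After op 10 (push 20): stack=[7,20] mem=[7,0,0,7]
After op 11 (pop): stack=[7] mem=[7,0,0,7]
After op 12 (STO M1): stack=[empty] mem=[7,7,0,7]
After op 13 (push 10): stack=[10] mem=[7,7,0,7]
After op 14 (STO M2): stack=[empty] mem=[7,7,10,7]

(empty)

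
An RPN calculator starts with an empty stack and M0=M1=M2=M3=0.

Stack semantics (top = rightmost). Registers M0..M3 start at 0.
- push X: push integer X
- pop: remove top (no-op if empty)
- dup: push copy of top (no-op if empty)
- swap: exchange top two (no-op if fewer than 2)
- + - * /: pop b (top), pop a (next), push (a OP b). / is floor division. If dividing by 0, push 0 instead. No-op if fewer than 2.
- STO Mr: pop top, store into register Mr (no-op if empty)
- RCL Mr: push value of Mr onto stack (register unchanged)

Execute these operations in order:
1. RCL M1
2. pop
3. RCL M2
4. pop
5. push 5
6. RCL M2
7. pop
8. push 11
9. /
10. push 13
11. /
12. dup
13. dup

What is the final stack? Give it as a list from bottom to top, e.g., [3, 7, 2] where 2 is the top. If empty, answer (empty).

Answer: [0, 0, 0]

Derivation:
After op 1 (RCL M1): stack=[0] mem=[0,0,0,0]
After op 2 (pop): stack=[empty] mem=[0,0,0,0]
After op 3 (RCL M2): stack=[0] mem=[0,0,0,0]
After op 4 (pop): stack=[empty] mem=[0,0,0,0]
After op 5 (push 5): stack=[5] mem=[0,0,0,0]
After op 6 (RCL M2): stack=[5,0] mem=[0,0,0,0]
After op 7 (pop): stack=[5] mem=[0,0,0,0]
After op 8 (push 11): stack=[5,11] mem=[0,0,0,0]
After op 9 (/): stack=[0] mem=[0,0,0,0]
After op 10 (push 13): stack=[0,13] mem=[0,0,0,0]
After op 11 (/): stack=[0] mem=[0,0,0,0]
After op 12 (dup): stack=[0,0] mem=[0,0,0,0]
After op 13 (dup): stack=[0,0,0] mem=[0,0,0,0]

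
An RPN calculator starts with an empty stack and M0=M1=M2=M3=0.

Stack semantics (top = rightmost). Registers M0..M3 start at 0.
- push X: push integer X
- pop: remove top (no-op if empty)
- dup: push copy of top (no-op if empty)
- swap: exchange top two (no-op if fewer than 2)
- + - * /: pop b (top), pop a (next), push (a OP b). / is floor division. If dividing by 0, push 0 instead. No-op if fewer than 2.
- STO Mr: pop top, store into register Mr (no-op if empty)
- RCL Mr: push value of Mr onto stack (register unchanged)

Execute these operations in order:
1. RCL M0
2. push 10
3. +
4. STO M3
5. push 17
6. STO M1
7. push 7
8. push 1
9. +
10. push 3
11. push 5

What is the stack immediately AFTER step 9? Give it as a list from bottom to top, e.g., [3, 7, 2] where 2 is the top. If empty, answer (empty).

After op 1 (RCL M0): stack=[0] mem=[0,0,0,0]
After op 2 (push 10): stack=[0,10] mem=[0,0,0,0]
After op 3 (+): stack=[10] mem=[0,0,0,0]
After op 4 (STO M3): stack=[empty] mem=[0,0,0,10]
After op 5 (push 17): stack=[17] mem=[0,0,0,10]
After op 6 (STO M1): stack=[empty] mem=[0,17,0,10]
After op 7 (push 7): stack=[7] mem=[0,17,0,10]
After op 8 (push 1): stack=[7,1] mem=[0,17,0,10]
After op 9 (+): stack=[8] mem=[0,17,0,10]

[8]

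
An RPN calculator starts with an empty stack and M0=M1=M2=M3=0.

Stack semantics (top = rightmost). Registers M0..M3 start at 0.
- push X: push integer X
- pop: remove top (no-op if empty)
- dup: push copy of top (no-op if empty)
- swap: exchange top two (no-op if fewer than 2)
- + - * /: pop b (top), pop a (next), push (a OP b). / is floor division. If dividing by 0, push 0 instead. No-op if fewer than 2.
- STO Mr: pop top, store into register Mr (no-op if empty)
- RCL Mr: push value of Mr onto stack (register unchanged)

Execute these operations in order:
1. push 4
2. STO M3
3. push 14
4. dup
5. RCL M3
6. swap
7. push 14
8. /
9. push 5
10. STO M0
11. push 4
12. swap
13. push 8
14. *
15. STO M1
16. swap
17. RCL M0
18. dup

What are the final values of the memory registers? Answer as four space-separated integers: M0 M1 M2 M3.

After op 1 (push 4): stack=[4] mem=[0,0,0,0]
After op 2 (STO M3): stack=[empty] mem=[0,0,0,4]
After op 3 (push 14): stack=[14] mem=[0,0,0,4]
After op 4 (dup): stack=[14,14] mem=[0,0,0,4]
After op 5 (RCL M3): stack=[14,14,4] mem=[0,0,0,4]
After op 6 (swap): stack=[14,4,14] mem=[0,0,0,4]
After op 7 (push 14): stack=[14,4,14,14] mem=[0,0,0,4]
After op 8 (/): stack=[14,4,1] mem=[0,0,0,4]
After op 9 (push 5): stack=[14,4,1,5] mem=[0,0,0,4]
After op 10 (STO M0): stack=[14,4,1] mem=[5,0,0,4]
After op 11 (push 4): stack=[14,4,1,4] mem=[5,0,0,4]
After op 12 (swap): stack=[14,4,4,1] mem=[5,0,0,4]
After op 13 (push 8): stack=[14,4,4,1,8] mem=[5,0,0,4]
After op 14 (*): stack=[14,4,4,8] mem=[5,0,0,4]
After op 15 (STO M1): stack=[14,4,4] mem=[5,8,0,4]
After op 16 (swap): stack=[14,4,4] mem=[5,8,0,4]
After op 17 (RCL M0): stack=[14,4,4,5] mem=[5,8,0,4]
After op 18 (dup): stack=[14,4,4,5,5] mem=[5,8,0,4]

Answer: 5 8 0 4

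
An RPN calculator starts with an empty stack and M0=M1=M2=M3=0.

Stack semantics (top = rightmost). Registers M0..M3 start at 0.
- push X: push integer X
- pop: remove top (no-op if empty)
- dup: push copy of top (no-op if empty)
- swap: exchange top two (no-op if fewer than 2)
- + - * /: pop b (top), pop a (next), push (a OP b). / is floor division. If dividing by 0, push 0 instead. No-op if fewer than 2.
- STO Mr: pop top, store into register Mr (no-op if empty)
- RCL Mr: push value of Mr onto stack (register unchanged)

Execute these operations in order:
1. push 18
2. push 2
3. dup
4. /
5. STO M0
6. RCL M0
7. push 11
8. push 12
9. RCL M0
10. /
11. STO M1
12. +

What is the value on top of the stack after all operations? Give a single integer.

Answer: 12

Derivation:
After op 1 (push 18): stack=[18] mem=[0,0,0,0]
After op 2 (push 2): stack=[18,2] mem=[0,0,0,0]
After op 3 (dup): stack=[18,2,2] mem=[0,0,0,0]
After op 4 (/): stack=[18,1] mem=[0,0,0,0]
After op 5 (STO M0): stack=[18] mem=[1,0,0,0]
After op 6 (RCL M0): stack=[18,1] mem=[1,0,0,0]
After op 7 (push 11): stack=[18,1,11] mem=[1,0,0,0]
After op 8 (push 12): stack=[18,1,11,12] mem=[1,0,0,0]
After op 9 (RCL M0): stack=[18,1,11,12,1] mem=[1,0,0,0]
After op 10 (/): stack=[18,1,11,12] mem=[1,0,0,0]
After op 11 (STO M1): stack=[18,1,11] mem=[1,12,0,0]
After op 12 (+): stack=[18,12] mem=[1,12,0,0]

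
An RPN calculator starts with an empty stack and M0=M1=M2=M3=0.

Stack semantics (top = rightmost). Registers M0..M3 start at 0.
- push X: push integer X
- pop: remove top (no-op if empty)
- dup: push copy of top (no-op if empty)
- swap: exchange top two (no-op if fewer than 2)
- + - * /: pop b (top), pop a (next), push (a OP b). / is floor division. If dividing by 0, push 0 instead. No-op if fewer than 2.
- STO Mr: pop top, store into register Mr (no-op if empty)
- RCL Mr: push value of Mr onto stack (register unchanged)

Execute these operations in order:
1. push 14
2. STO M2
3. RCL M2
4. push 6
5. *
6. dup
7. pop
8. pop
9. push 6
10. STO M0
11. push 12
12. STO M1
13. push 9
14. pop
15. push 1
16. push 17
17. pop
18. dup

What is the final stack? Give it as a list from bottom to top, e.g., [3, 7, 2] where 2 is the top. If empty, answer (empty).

Answer: [1, 1]

Derivation:
After op 1 (push 14): stack=[14] mem=[0,0,0,0]
After op 2 (STO M2): stack=[empty] mem=[0,0,14,0]
After op 3 (RCL M2): stack=[14] mem=[0,0,14,0]
After op 4 (push 6): stack=[14,6] mem=[0,0,14,0]
After op 5 (*): stack=[84] mem=[0,0,14,0]
After op 6 (dup): stack=[84,84] mem=[0,0,14,0]
After op 7 (pop): stack=[84] mem=[0,0,14,0]
After op 8 (pop): stack=[empty] mem=[0,0,14,0]
After op 9 (push 6): stack=[6] mem=[0,0,14,0]
After op 10 (STO M0): stack=[empty] mem=[6,0,14,0]
After op 11 (push 12): stack=[12] mem=[6,0,14,0]
After op 12 (STO M1): stack=[empty] mem=[6,12,14,0]
After op 13 (push 9): stack=[9] mem=[6,12,14,0]
After op 14 (pop): stack=[empty] mem=[6,12,14,0]
After op 15 (push 1): stack=[1] mem=[6,12,14,0]
After op 16 (push 17): stack=[1,17] mem=[6,12,14,0]
After op 17 (pop): stack=[1] mem=[6,12,14,0]
After op 18 (dup): stack=[1,1] mem=[6,12,14,0]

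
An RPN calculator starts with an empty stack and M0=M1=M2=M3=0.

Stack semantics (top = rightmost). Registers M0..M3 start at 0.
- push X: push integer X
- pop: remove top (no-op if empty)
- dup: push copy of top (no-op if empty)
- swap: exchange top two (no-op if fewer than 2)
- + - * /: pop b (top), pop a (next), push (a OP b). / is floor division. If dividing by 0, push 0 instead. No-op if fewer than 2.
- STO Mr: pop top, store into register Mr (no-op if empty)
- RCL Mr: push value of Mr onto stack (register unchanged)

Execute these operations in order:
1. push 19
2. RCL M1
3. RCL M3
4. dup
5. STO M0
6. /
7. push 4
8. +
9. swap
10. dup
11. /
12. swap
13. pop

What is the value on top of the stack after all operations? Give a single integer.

Answer: 1

Derivation:
After op 1 (push 19): stack=[19] mem=[0,0,0,0]
After op 2 (RCL M1): stack=[19,0] mem=[0,0,0,0]
After op 3 (RCL M3): stack=[19,0,0] mem=[0,0,0,0]
After op 4 (dup): stack=[19,0,0,0] mem=[0,0,0,0]
After op 5 (STO M0): stack=[19,0,0] mem=[0,0,0,0]
After op 6 (/): stack=[19,0] mem=[0,0,0,0]
After op 7 (push 4): stack=[19,0,4] mem=[0,0,0,0]
After op 8 (+): stack=[19,4] mem=[0,0,0,0]
After op 9 (swap): stack=[4,19] mem=[0,0,0,0]
After op 10 (dup): stack=[4,19,19] mem=[0,0,0,0]
After op 11 (/): stack=[4,1] mem=[0,0,0,0]
After op 12 (swap): stack=[1,4] mem=[0,0,0,0]
After op 13 (pop): stack=[1] mem=[0,0,0,0]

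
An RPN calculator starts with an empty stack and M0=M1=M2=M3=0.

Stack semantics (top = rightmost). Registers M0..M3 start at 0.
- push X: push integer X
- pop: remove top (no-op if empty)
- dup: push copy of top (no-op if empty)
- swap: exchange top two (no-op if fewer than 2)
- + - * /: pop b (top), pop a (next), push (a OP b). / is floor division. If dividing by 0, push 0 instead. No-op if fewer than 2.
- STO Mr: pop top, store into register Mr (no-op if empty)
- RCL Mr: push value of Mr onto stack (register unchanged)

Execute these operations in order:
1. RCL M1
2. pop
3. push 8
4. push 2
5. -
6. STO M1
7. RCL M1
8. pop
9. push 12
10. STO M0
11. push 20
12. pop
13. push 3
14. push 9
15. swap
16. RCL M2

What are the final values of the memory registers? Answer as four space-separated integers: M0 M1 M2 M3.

Answer: 12 6 0 0

Derivation:
After op 1 (RCL M1): stack=[0] mem=[0,0,0,0]
After op 2 (pop): stack=[empty] mem=[0,0,0,0]
After op 3 (push 8): stack=[8] mem=[0,0,0,0]
After op 4 (push 2): stack=[8,2] mem=[0,0,0,0]
After op 5 (-): stack=[6] mem=[0,0,0,0]
After op 6 (STO M1): stack=[empty] mem=[0,6,0,0]
After op 7 (RCL M1): stack=[6] mem=[0,6,0,0]
After op 8 (pop): stack=[empty] mem=[0,6,0,0]
After op 9 (push 12): stack=[12] mem=[0,6,0,0]
After op 10 (STO M0): stack=[empty] mem=[12,6,0,0]
After op 11 (push 20): stack=[20] mem=[12,6,0,0]
After op 12 (pop): stack=[empty] mem=[12,6,0,0]
After op 13 (push 3): stack=[3] mem=[12,6,0,0]
After op 14 (push 9): stack=[3,9] mem=[12,6,0,0]
After op 15 (swap): stack=[9,3] mem=[12,6,0,0]
After op 16 (RCL M2): stack=[9,3,0] mem=[12,6,0,0]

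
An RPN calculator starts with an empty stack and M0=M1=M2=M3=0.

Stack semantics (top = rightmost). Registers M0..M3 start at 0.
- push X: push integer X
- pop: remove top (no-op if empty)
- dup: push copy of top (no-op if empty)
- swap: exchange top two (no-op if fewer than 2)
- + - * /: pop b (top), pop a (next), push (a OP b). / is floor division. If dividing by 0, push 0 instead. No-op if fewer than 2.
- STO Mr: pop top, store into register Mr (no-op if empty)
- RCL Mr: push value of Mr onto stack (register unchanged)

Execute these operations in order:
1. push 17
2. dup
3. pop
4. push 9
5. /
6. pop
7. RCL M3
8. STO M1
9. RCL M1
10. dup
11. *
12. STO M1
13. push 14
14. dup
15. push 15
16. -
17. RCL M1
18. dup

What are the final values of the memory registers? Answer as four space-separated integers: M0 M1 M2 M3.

Answer: 0 0 0 0

Derivation:
After op 1 (push 17): stack=[17] mem=[0,0,0,0]
After op 2 (dup): stack=[17,17] mem=[0,0,0,0]
After op 3 (pop): stack=[17] mem=[0,0,0,0]
After op 4 (push 9): stack=[17,9] mem=[0,0,0,0]
After op 5 (/): stack=[1] mem=[0,0,0,0]
After op 6 (pop): stack=[empty] mem=[0,0,0,0]
After op 7 (RCL M3): stack=[0] mem=[0,0,0,0]
After op 8 (STO M1): stack=[empty] mem=[0,0,0,0]
After op 9 (RCL M1): stack=[0] mem=[0,0,0,0]
After op 10 (dup): stack=[0,0] mem=[0,0,0,0]
After op 11 (*): stack=[0] mem=[0,0,0,0]
After op 12 (STO M1): stack=[empty] mem=[0,0,0,0]
After op 13 (push 14): stack=[14] mem=[0,0,0,0]
After op 14 (dup): stack=[14,14] mem=[0,0,0,0]
After op 15 (push 15): stack=[14,14,15] mem=[0,0,0,0]
After op 16 (-): stack=[14,-1] mem=[0,0,0,0]
After op 17 (RCL M1): stack=[14,-1,0] mem=[0,0,0,0]
After op 18 (dup): stack=[14,-1,0,0] mem=[0,0,0,0]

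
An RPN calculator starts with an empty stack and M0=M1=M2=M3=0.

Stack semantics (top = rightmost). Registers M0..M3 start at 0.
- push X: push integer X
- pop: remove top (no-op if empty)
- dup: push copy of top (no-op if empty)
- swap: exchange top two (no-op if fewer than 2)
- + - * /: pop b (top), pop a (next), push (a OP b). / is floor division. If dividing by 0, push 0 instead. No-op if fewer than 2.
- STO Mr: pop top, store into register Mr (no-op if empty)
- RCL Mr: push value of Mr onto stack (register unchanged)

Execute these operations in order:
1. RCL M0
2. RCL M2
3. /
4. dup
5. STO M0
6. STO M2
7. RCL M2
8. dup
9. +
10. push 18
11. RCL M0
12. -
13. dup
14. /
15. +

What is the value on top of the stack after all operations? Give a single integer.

After op 1 (RCL M0): stack=[0] mem=[0,0,0,0]
After op 2 (RCL M2): stack=[0,0] mem=[0,0,0,0]
After op 3 (/): stack=[0] mem=[0,0,0,0]
After op 4 (dup): stack=[0,0] mem=[0,0,0,0]
After op 5 (STO M0): stack=[0] mem=[0,0,0,0]
After op 6 (STO M2): stack=[empty] mem=[0,0,0,0]
After op 7 (RCL M2): stack=[0] mem=[0,0,0,0]
After op 8 (dup): stack=[0,0] mem=[0,0,0,0]
After op 9 (+): stack=[0] mem=[0,0,0,0]
After op 10 (push 18): stack=[0,18] mem=[0,0,0,0]
After op 11 (RCL M0): stack=[0,18,0] mem=[0,0,0,0]
After op 12 (-): stack=[0,18] mem=[0,0,0,0]
After op 13 (dup): stack=[0,18,18] mem=[0,0,0,0]
After op 14 (/): stack=[0,1] mem=[0,0,0,0]
After op 15 (+): stack=[1] mem=[0,0,0,0]

Answer: 1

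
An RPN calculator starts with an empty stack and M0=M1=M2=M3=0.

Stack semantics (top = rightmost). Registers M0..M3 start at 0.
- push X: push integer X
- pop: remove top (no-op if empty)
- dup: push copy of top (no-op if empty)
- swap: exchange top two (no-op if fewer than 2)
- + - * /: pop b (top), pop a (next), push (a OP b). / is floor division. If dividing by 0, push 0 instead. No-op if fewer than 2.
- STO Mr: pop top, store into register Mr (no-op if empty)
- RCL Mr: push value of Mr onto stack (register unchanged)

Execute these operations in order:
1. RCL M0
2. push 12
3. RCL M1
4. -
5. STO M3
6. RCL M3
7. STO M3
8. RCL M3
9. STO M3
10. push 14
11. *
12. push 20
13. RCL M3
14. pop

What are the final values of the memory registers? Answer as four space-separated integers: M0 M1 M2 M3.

After op 1 (RCL M0): stack=[0] mem=[0,0,0,0]
After op 2 (push 12): stack=[0,12] mem=[0,0,0,0]
After op 3 (RCL M1): stack=[0,12,0] mem=[0,0,0,0]
After op 4 (-): stack=[0,12] mem=[0,0,0,0]
After op 5 (STO M3): stack=[0] mem=[0,0,0,12]
After op 6 (RCL M3): stack=[0,12] mem=[0,0,0,12]
After op 7 (STO M3): stack=[0] mem=[0,0,0,12]
After op 8 (RCL M3): stack=[0,12] mem=[0,0,0,12]
After op 9 (STO M3): stack=[0] mem=[0,0,0,12]
After op 10 (push 14): stack=[0,14] mem=[0,0,0,12]
After op 11 (*): stack=[0] mem=[0,0,0,12]
After op 12 (push 20): stack=[0,20] mem=[0,0,0,12]
After op 13 (RCL M3): stack=[0,20,12] mem=[0,0,0,12]
After op 14 (pop): stack=[0,20] mem=[0,0,0,12]

Answer: 0 0 0 12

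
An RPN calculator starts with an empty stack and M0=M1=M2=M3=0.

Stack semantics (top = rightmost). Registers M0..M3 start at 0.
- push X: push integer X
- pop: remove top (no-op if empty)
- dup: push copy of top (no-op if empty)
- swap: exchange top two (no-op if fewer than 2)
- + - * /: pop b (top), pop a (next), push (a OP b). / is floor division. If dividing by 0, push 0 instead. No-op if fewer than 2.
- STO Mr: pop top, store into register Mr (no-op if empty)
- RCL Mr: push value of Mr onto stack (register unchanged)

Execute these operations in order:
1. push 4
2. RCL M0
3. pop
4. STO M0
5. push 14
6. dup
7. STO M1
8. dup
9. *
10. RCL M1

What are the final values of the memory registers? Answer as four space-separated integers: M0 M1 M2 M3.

After op 1 (push 4): stack=[4] mem=[0,0,0,0]
After op 2 (RCL M0): stack=[4,0] mem=[0,0,0,0]
After op 3 (pop): stack=[4] mem=[0,0,0,0]
After op 4 (STO M0): stack=[empty] mem=[4,0,0,0]
After op 5 (push 14): stack=[14] mem=[4,0,0,0]
After op 6 (dup): stack=[14,14] mem=[4,0,0,0]
After op 7 (STO M1): stack=[14] mem=[4,14,0,0]
After op 8 (dup): stack=[14,14] mem=[4,14,0,0]
After op 9 (*): stack=[196] mem=[4,14,0,0]
After op 10 (RCL M1): stack=[196,14] mem=[4,14,0,0]

Answer: 4 14 0 0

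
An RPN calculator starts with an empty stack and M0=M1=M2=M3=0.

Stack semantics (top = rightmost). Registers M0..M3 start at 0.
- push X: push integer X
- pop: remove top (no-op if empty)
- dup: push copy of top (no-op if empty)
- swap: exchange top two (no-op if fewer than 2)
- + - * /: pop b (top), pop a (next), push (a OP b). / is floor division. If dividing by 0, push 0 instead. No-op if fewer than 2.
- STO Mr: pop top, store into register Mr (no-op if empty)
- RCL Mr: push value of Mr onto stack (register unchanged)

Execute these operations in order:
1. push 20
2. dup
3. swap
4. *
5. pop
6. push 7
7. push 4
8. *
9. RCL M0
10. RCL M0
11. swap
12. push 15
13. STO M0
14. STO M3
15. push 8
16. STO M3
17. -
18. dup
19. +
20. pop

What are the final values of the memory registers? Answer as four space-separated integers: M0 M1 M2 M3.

Answer: 15 0 0 8

Derivation:
After op 1 (push 20): stack=[20] mem=[0,0,0,0]
After op 2 (dup): stack=[20,20] mem=[0,0,0,0]
After op 3 (swap): stack=[20,20] mem=[0,0,0,0]
After op 4 (*): stack=[400] mem=[0,0,0,0]
After op 5 (pop): stack=[empty] mem=[0,0,0,0]
After op 6 (push 7): stack=[7] mem=[0,0,0,0]
After op 7 (push 4): stack=[7,4] mem=[0,0,0,0]
After op 8 (*): stack=[28] mem=[0,0,0,0]
After op 9 (RCL M0): stack=[28,0] mem=[0,0,0,0]
After op 10 (RCL M0): stack=[28,0,0] mem=[0,0,0,0]
After op 11 (swap): stack=[28,0,0] mem=[0,0,0,0]
After op 12 (push 15): stack=[28,0,0,15] mem=[0,0,0,0]
After op 13 (STO M0): stack=[28,0,0] mem=[15,0,0,0]
After op 14 (STO M3): stack=[28,0] mem=[15,0,0,0]
After op 15 (push 8): stack=[28,0,8] mem=[15,0,0,0]
After op 16 (STO M3): stack=[28,0] mem=[15,0,0,8]
After op 17 (-): stack=[28] mem=[15,0,0,8]
After op 18 (dup): stack=[28,28] mem=[15,0,0,8]
After op 19 (+): stack=[56] mem=[15,0,0,8]
After op 20 (pop): stack=[empty] mem=[15,0,0,8]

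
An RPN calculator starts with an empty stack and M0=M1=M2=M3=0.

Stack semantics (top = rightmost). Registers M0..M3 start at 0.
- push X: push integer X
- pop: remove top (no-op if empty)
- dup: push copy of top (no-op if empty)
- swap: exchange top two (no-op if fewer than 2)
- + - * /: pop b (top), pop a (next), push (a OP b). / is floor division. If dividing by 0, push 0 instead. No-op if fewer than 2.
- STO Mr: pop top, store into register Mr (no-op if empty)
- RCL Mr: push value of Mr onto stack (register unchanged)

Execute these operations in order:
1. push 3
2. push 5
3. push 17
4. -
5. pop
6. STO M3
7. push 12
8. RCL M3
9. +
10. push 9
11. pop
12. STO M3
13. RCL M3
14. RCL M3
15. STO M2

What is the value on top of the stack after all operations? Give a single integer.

After op 1 (push 3): stack=[3] mem=[0,0,0,0]
After op 2 (push 5): stack=[3,5] mem=[0,0,0,0]
After op 3 (push 17): stack=[3,5,17] mem=[0,0,0,0]
After op 4 (-): stack=[3,-12] mem=[0,0,0,0]
After op 5 (pop): stack=[3] mem=[0,0,0,0]
After op 6 (STO M3): stack=[empty] mem=[0,0,0,3]
After op 7 (push 12): stack=[12] mem=[0,0,0,3]
After op 8 (RCL M3): stack=[12,3] mem=[0,0,0,3]
After op 9 (+): stack=[15] mem=[0,0,0,3]
After op 10 (push 9): stack=[15,9] mem=[0,0,0,3]
After op 11 (pop): stack=[15] mem=[0,0,0,3]
After op 12 (STO M3): stack=[empty] mem=[0,0,0,15]
After op 13 (RCL M3): stack=[15] mem=[0,0,0,15]
After op 14 (RCL M3): stack=[15,15] mem=[0,0,0,15]
After op 15 (STO M2): stack=[15] mem=[0,0,15,15]

Answer: 15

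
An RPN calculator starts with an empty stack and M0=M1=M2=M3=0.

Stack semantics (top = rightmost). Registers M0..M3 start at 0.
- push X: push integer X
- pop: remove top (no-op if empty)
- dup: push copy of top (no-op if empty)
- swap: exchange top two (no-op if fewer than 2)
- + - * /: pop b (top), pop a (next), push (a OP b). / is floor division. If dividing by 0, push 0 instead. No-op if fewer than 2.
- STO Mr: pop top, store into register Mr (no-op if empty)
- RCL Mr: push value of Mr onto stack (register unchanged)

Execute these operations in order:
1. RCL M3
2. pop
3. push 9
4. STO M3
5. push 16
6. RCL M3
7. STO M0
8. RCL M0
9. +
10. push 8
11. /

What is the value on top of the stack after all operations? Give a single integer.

After op 1 (RCL M3): stack=[0] mem=[0,0,0,0]
After op 2 (pop): stack=[empty] mem=[0,0,0,0]
After op 3 (push 9): stack=[9] mem=[0,0,0,0]
After op 4 (STO M3): stack=[empty] mem=[0,0,0,9]
After op 5 (push 16): stack=[16] mem=[0,0,0,9]
After op 6 (RCL M3): stack=[16,9] mem=[0,0,0,9]
After op 7 (STO M0): stack=[16] mem=[9,0,0,9]
After op 8 (RCL M0): stack=[16,9] mem=[9,0,0,9]
After op 9 (+): stack=[25] mem=[9,0,0,9]
After op 10 (push 8): stack=[25,8] mem=[9,0,0,9]
After op 11 (/): stack=[3] mem=[9,0,0,9]

Answer: 3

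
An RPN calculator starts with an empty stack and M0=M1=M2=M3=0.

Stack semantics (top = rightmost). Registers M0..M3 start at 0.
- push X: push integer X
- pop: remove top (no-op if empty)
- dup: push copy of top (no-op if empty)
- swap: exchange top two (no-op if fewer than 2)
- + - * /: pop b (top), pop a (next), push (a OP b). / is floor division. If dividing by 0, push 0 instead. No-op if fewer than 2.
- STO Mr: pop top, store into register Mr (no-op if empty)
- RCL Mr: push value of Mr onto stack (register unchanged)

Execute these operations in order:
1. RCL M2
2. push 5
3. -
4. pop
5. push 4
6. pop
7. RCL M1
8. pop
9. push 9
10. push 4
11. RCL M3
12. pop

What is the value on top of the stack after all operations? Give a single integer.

After op 1 (RCL M2): stack=[0] mem=[0,0,0,0]
After op 2 (push 5): stack=[0,5] mem=[0,0,0,0]
After op 3 (-): stack=[-5] mem=[0,0,0,0]
After op 4 (pop): stack=[empty] mem=[0,0,0,0]
After op 5 (push 4): stack=[4] mem=[0,0,0,0]
After op 6 (pop): stack=[empty] mem=[0,0,0,0]
After op 7 (RCL M1): stack=[0] mem=[0,0,0,0]
After op 8 (pop): stack=[empty] mem=[0,0,0,0]
After op 9 (push 9): stack=[9] mem=[0,0,0,0]
After op 10 (push 4): stack=[9,4] mem=[0,0,0,0]
After op 11 (RCL M3): stack=[9,4,0] mem=[0,0,0,0]
After op 12 (pop): stack=[9,4] mem=[0,0,0,0]

Answer: 4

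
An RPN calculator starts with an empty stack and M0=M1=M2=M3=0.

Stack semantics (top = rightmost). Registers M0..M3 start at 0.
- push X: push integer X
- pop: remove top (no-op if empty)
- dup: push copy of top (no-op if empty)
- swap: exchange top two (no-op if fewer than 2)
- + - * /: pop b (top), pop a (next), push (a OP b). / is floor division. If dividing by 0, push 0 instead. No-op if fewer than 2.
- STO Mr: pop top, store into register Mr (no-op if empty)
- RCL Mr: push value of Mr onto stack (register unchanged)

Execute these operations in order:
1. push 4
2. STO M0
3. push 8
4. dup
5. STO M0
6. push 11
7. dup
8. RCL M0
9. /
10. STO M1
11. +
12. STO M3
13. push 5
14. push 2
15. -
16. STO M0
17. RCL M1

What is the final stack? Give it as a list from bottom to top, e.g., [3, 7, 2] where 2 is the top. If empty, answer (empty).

After op 1 (push 4): stack=[4] mem=[0,0,0,0]
After op 2 (STO M0): stack=[empty] mem=[4,0,0,0]
After op 3 (push 8): stack=[8] mem=[4,0,0,0]
After op 4 (dup): stack=[8,8] mem=[4,0,0,0]
After op 5 (STO M0): stack=[8] mem=[8,0,0,0]
After op 6 (push 11): stack=[8,11] mem=[8,0,0,0]
After op 7 (dup): stack=[8,11,11] mem=[8,0,0,0]
After op 8 (RCL M0): stack=[8,11,11,8] mem=[8,0,0,0]
After op 9 (/): stack=[8,11,1] mem=[8,0,0,0]
After op 10 (STO M1): stack=[8,11] mem=[8,1,0,0]
After op 11 (+): stack=[19] mem=[8,1,0,0]
After op 12 (STO M3): stack=[empty] mem=[8,1,0,19]
After op 13 (push 5): stack=[5] mem=[8,1,0,19]
After op 14 (push 2): stack=[5,2] mem=[8,1,0,19]
After op 15 (-): stack=[3] mem=[8,1,0,19]
After op 16 (STO M0): stack=[empty] mem=[3,1,0,19]
After op 17 (RCL M1): stack=[1] mem=[3,1,0,19]

Answer: [1]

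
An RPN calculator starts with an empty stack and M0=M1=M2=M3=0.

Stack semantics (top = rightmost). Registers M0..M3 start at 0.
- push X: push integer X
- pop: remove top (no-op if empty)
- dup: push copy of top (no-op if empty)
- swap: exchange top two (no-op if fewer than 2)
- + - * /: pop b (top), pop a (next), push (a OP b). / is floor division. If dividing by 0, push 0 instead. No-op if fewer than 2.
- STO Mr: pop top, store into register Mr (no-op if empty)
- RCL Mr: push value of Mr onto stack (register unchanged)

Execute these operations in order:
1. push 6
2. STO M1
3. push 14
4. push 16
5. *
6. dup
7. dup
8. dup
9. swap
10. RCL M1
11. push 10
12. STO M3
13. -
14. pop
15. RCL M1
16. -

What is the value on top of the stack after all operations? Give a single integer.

Answer: 218

Derivation:
After op 1 (push 6): stack=[6] mem=[0,0,0,0]
After op 2 (STO M1): stack=[empty] mem=[0,6,0,0]
After op 3 (push 14): stack=[14] mem=[0,6,0,0]
After op 4 (push 16): stack=[14,16] mem=[0,6,0,0]
After op 5 (*): stack=[224] mem=[0,6,0,0]
After op 6 (dup): stack=[224,224] mem=[0,6,0,0]
After op 7 (dup): stack=[224,224,224] mem=[0,6,0,0]
After op 8 (dup): stack=[224,224,224,224] mem=[0,6,0,0]
After op 9 (swap): stack=[224,224,224,224] mem=[0,6,0,0]
After op 10 (RCL M1): stack=[224,224,224,224,6] mem=[0,6,0,0]
After op 11 (push 10): stack=[224,224,224,224,6,10] mem=[0,6,0,0]
After op 12 (STO M3): stack=[224,224,224,224,6] mem=[0,6,0,10]
After op 13 (-): stack=[224,224,224,218] mem=[0,6,0,10]
After op 14 (pop): stack=[224,224,224] mem=[0,6,0,10]
After op 15 (RCL M1): stack=[224,224,224,6] mem=[0,6,0,10]
After op 16 (-): stack=[224,224,218] mem=[0,6,0,10]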